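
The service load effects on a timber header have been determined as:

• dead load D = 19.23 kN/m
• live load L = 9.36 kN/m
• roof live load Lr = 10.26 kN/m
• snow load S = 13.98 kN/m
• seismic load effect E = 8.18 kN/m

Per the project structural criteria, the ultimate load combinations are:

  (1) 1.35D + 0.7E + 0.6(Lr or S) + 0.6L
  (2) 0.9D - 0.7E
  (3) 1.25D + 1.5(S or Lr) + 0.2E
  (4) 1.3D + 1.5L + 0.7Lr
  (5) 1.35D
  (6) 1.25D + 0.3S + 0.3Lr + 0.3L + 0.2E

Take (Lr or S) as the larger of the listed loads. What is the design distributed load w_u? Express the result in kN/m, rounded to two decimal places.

46.64 kN/m

(Lr or S) → S = 13.98 kN/m; (S or Lr) → S = 13.98 kN/m.
(1) 1.35(19.23) + 0.7(8.18) + 0.6(13.98) + 0.6(9.36) = 45.69
(2) 0.9(19.23) - 0.7(8.18) = 17.31 - 5.73 = 11.58
(3) 1.25(19.23) + 1.5(13.98) + 0.2(8.18) = 46.64
(4) 1.3(19.23) + 1.5(9.36) + 0.7(10.26) = 25.00 + 14.04 + 7.18 = 46.22
(5) 1.35(19.23) = 25.96
(6) 1.25(19.23) + 0.3(13.98) + 0.3(10.26) + 0.3(9.36) + 0.2(8.18) = 35.75
Combination 3 governs: w_u = 46.64 kN/m.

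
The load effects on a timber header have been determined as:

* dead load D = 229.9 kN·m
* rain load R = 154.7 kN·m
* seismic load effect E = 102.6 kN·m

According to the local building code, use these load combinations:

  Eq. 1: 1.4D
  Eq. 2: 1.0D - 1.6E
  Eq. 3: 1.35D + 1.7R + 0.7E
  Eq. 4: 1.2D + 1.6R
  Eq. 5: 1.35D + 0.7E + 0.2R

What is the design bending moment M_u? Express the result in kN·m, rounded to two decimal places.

Eq. 1: 1.4(229.9) = 321.86
Eq. 2: 1.0(229.9) - 1.6(102.6) = 229.90 - 164.16 = 65.74
Eq. 3: 1.35(229.9) + 1.7(154.7) + 0.7(102.6) = 310.37 + 262.99 + 71.82 = 645.18
Eq. 4: 1.2(229.9) + 1.6(154.7) = 275.88 + 247.52 = 523.40
Eq. 5: 1.35(229.9) + 0.7(102.6) + 0.2(154.7) = 310.37 + 71.82 + 30.94 = 413.13
Maximum is from combination 3.

645.18 kN·m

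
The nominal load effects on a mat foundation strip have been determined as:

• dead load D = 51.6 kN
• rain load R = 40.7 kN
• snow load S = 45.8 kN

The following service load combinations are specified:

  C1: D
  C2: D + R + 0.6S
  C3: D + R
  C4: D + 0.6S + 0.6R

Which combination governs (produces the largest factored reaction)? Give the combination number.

C1: 1.0(51.6) = 51.6
C2: 1.0(51.6) + 1.0(40.7) + 0.6(45.8) = 119.8
C3: 1.0(51.6) + 1.0(40.7) = 92.3
C4: 1.0(51.6) + 0.6(45.8) + 0.6(40.7) = 103.5
The largest value is 119.8 kN from combination 2.

Combination 2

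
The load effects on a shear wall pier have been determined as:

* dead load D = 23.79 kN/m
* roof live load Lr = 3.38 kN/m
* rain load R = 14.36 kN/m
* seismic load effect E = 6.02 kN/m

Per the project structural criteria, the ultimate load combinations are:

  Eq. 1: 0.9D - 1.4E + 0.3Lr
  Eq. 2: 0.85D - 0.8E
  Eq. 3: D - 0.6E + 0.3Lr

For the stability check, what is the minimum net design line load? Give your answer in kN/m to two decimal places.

14.00 kN/m

Eq. 1: 0.9(23.79) - 1.4(6.02) + 0.3(3.38) = 14.00
Eq. 2: 0.85(23.79) - 0.8(6.02) = 15.41
Eq. 3: 1.0(23.79) - 0.6(6.02) + 0.3(3.38) = 21.19
Combination 1 gives the minimum: 14.00 kN/m.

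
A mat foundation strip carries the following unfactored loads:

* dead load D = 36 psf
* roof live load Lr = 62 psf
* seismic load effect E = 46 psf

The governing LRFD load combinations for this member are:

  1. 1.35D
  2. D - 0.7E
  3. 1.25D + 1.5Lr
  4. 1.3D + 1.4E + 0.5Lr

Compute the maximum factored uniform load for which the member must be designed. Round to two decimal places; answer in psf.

1. 1.35(36) = 48.60
2. 1.0(36) - 0.7(46) = 3.80
3. 1.25(36) + 1.5(62) = 138.00
4. 1.3(36) + 1.4(46) + 0.5(62) = 142.20
The controlling combination is 4, giving 142.20 psf.

142.20 psf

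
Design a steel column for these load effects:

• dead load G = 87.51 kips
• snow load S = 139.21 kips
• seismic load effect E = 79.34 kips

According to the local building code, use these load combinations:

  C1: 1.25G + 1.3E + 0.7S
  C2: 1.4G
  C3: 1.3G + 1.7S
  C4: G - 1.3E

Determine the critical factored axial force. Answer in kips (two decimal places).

C1: 1.25(87.51) + 1.3(79.34) + 0.7(139.21) = 109.39 + 103.14 + 97.45 = 309.98
C2: 1.4(87.51) = 122.51
C3: 1.3(87.51) + 1.7(139.21) = 113.76 + 236.66 = 350.42
C4: 1.0(87.51) - 1.3(79.34) = 87.51 - 103.14 = -15.63
The controlling combination is 3, giving 350.42 kips.

350.42 kips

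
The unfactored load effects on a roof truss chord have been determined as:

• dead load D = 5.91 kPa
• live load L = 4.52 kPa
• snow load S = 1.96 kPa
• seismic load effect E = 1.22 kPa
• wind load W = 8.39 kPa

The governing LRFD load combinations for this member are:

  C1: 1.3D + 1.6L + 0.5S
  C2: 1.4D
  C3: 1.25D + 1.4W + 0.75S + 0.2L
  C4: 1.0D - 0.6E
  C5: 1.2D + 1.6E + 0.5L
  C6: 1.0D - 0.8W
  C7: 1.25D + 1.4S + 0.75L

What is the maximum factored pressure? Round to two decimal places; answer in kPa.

C1: 1.3(5.91) + 1.6(4.52) + 0.5(1.96) = 15.90
C2: 1.4(5.91) = 8.27
C3: 1.25(5.91) + 1.4(8.39) + 0.75(1.96) + 0.2(4.52) = 7.39 + 11.75 + 1.47 + 0.90 = 21.51
C4: 1.0(5.91) - 0.6(1.22) = 5.91 - 0.73 = 5.18
C5: 1.2(5.91) + 1.6(1.22) + 0.5(4.52) = 7.09 + 1.95 + 2.26 = 11.30
C6: 1.0(5.91) - 0.8(8.39) = 5.91 - 6.71 = -0.80
C7: 1.25(5.91) + 1.4(1.96) + 0.75(4.52) = 7.39 + 2.74 + 3.39 = 13.52
Maximum is from combination 3.

21.51 kPa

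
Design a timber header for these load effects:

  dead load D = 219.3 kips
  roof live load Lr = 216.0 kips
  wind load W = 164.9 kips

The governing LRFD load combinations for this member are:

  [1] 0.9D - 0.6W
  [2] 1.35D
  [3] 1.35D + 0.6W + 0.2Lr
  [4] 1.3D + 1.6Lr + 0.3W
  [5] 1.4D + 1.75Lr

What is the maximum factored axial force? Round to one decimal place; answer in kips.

685.0 kips

[1] 0.9(219.3) - 0.6(164.9) = 98.4
[2] 1.35(219.3) = 296.1
[3] 1.35(219.3) + 0.6(164.9) + 0.2(216.0) = 296.1 + 98.9 + 43.2 = 438.2
[4] 1.3(219.3) + 1.6(216.0) + 0.3(164.9) = 285.1 + 345.6 + 49.5 = 680.2
[5] 1.4(219.3) + 1.75(216.0) = 307.0 + 378.0 = 685.0
Combination 5 governs: P_u = 685.0 kips.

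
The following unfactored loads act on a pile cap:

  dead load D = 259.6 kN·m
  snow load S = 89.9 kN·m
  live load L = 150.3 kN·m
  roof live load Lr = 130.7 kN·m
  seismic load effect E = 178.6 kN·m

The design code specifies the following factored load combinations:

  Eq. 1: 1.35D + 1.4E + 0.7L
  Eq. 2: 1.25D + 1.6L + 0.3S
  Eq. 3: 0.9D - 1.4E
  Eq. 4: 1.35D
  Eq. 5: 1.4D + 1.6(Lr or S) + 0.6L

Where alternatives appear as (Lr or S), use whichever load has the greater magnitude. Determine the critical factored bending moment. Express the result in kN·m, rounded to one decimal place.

705.7 kN·m

(Lr or S) → Lr = 130.7 kN·m.
Eq. 1: 1.35(259.6) + 1.4(178.6) + 0.7(150.3) = 350.5 + 250.0 + 105.2 = 705.7
Eq. 2: 1.25(259.6) + 1.6(150.3) + 0.3(89.9) = 324.5 + 240.5 + 27.0 = 592.0
Eq. 3: 0.9(259.6) - 1.4(178.6) = 233.6 - 250.0 = -16.4
Eq. 4: 1.35(259.6) = 350.5
Eq. 5: 1.4(259.6) + 1.6(130.7) + 0.6(150.3) = 363.4 + 209.1 + 90.2 = 662.7
Maximum is from combination 1.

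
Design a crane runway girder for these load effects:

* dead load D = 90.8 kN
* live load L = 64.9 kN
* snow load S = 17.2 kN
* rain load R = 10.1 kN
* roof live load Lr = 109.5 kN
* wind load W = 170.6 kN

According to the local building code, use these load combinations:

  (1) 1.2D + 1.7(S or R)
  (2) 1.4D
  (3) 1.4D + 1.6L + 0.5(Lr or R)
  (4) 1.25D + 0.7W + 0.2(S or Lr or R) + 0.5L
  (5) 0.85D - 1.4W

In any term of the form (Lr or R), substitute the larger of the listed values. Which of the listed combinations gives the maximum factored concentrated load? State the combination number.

(S or R) → S = 17.2 kN; (Lr or R) → Lr = 109.5 kN; (S or Lr or R) → Lr = 109.5 kN.
(1) 1.2(90.8) + 1.7(17.2) = 109.0 + 29.2 = 138.2
(2) 1.4(90.8) = 127.1
(3) 1.4(90.8) + 1.6(64.9) + 0.5(109.5) = 127.1 + 103.8 + 54.8 = 285.7
(4) 1.25(90.8) + 0.7(170.6) + 0.2(109.5) + 0.5(64.9) = 113.5 + 119.4 + 21.9 + 32.5 = 287.3
(5) 0.85(90.8) - 1.4(170.6) = -161.7
The largest value is 287.3 kN from combination 4.

Combination 4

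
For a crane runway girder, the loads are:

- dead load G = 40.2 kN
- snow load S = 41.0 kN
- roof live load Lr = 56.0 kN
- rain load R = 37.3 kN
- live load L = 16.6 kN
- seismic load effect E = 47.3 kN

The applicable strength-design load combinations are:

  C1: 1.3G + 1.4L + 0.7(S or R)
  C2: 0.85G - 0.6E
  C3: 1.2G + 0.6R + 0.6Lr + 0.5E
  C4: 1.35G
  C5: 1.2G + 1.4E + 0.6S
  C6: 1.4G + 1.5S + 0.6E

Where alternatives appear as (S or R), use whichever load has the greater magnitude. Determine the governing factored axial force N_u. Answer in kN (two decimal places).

146.16 kN

(S or R) → S = 41.0 kN.
C1: 1.3(40.2) + 1.4(16.6) + 0.7(41.0) = 104.20
C2: 0.85(40.2) - 0.6(47.3) = 5.79
C3: 1.2(40.2) + 0.6(37.3) + 0.6(56.0) + 0.5(47.3) = 127.87
C4: 1.35(40.2) = 54.27
C5: 1.2(40.2) + 1.4(47.3) + 0.6(41.0) = 139.06
C6: 1.4(40.2) + 1.5(41.0) + 0.6(47.3) = 146.16
The controlling combination is 6, giving 146.16 kN.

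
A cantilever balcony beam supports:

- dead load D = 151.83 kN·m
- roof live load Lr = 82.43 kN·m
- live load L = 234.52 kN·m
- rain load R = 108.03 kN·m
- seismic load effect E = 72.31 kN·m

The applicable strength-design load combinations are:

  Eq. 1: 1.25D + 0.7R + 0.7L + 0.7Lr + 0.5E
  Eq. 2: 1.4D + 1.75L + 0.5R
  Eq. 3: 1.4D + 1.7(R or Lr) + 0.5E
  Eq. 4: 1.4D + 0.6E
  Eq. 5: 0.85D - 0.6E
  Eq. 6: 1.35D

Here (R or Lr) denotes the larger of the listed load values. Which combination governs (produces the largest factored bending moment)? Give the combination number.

(R or Lr) → R = 108.03 kN·m.
Eq. 1: 1.25(151.83) + 0.7(108.03) + 0.7(234.52) + 0.7(82.43) + 0.5(72.31) = 523.43
Eq. 2: 1.4(151.83) + 1.75(234.52) + 0.5(108.03) = 676.99
Eq. 3: 1.4(151.83) + 1.7(108.03) + 0.5(72.31) = 432.37
Eq. 4: 1.4(151.83) + 0.6(72.31) = 255.95
Eq. 5: 0.85(151.83) - 0.6(72.31) = 85.67
Eq. 6: 1.35(151.83) = 204.97
The largest value is 676.99 kN·m from combination 2.

Combination 2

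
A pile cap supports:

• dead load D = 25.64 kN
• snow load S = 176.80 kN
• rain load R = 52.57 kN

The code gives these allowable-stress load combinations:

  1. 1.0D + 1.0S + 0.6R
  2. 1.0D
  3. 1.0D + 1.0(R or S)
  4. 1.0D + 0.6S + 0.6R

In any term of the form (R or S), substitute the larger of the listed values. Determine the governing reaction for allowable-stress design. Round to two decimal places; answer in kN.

(R or S) → S = 176.80 kN.
1. 1.0(25.64) + 1.0(176.80) + 0.6(52.57) = 25.64 + 176.80 + 31.54 = 233.98
2. 1.0(25.64) = 25.64
3. 1.0(25.64) + 1.0(176.80) = 25.64 + 176.80 = 202.44
4. 1.0(25.64) + 0.6(176.80) + 0.6(52.57) = 25.64 + 106.08 + 31.54 = 163.26
Maximum is from combination 1.

233.98 kN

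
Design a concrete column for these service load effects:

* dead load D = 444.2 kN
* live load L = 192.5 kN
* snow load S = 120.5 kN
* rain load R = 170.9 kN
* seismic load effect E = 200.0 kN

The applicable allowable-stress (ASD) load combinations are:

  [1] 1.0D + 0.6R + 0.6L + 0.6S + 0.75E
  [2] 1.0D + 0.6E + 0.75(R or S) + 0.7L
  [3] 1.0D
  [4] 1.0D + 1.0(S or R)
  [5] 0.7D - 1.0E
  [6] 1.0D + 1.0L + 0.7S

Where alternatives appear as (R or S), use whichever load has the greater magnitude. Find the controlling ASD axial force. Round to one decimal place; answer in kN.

884.5 kN

(R or S) → R = 170.9 kN; (S or R) → R = 170.9 kN.
[1] 1.0(444.2) + 0.6(170.9) + 0.6(192.5) + 0.6(120.5) + 0.75(200.0) = 444.2 + 102.5 + 115.5 + 72.3 + 150.0 = 884.5
[2] 1.0(444.2) + 0.6(200.0) + 0.75(170.9) + 0.7(192.5) = 827.1
[3] 1.0(444.2) = 444.2
[4] 1.0(444.2) + 1.0(170.9) = 444.2 + 170.9 = 615.1
[5] 0.7(444.2) - 1.0(200.0) = 310.9 - 200.0 = 110.9
[6] 1.0(444.2) + 1.0(192.5) + 0.7(120.5) = 444.2 + 192.5 + 84.4 = 721.1
Combination 1 governs: N = 884.5 kN.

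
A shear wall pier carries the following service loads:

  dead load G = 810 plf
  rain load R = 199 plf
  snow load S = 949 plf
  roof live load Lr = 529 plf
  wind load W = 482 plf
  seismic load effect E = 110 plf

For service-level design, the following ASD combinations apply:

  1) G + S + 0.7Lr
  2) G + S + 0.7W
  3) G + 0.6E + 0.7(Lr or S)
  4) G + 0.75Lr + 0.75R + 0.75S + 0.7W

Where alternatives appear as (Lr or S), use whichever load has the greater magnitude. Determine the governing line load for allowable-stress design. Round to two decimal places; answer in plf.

2405.15 plf

(Lr or S) → S = 949 plf.
1) 1.0(810) + 1.0(949) + 0.7(529) = 810.00 + 949.00 + 370.30 = 2129.30
2) 1.0(810) + 1.0(949) + 0.7(482) = 810.00 + 949.00 + 337.40 = 2096.40
3) 1.0(810) + 0.6(110) + 0.7(949) = 810.00 + 66.00 + 664.30 = 1540.30
4) 1.0(810) + 0.75(529) + 0.75(199) + 0.75(949) + 0.7(482) = 810.00 + 396.75 + 149.25 + 711.75 + 337.40 = 2405.15
Maximum is from combination 4.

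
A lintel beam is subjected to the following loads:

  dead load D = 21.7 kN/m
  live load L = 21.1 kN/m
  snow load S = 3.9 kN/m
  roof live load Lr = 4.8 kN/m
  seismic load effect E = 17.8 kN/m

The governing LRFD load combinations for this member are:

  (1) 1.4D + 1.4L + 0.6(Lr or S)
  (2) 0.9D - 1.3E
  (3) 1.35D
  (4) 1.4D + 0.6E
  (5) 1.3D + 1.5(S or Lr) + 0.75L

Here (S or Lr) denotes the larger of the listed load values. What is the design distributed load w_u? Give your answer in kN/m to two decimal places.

(Lr or S) → Lr = 4.8 kN/m; (S or Lr) → Lr = 4.8 kN/m.
(1) 1.4(21.7) + 1.4(21.1) + 0.6(4.8) = 62.80
(2) 0.9(21.7) - 1.3(17.8) = -3.61
(3) 1.35(21.7) = 29.30
(4) 1.4(21.7) + 0.6(17.8) = 41.06
(5) 1.3(21.7) + 1.5(4.8) + 0.75(21.1) = 51.24
The controlling combination is 1, giving 62.80 kN/m.

62.80 kN/m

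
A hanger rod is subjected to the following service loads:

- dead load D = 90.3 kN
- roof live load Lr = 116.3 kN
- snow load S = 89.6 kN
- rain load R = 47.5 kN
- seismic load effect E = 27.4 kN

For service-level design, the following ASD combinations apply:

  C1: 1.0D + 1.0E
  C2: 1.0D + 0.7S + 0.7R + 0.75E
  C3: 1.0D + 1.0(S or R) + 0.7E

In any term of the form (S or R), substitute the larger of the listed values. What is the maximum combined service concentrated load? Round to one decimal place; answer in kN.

(S or R) → S = 89.6 kN.
C1: 1.0(90.3) + 1.0(27.4) = 117.7
C2: 1.0(90.3) + 0.7(89.6) + 0.7(47.5) + 0.75(27.4) = 206.8
C3: 1.0(90.3) + 1.0(89.6) + 0.7(27.4) = 199.1
The controlling combination is 2, giving 206.8 kN.

206.8 kN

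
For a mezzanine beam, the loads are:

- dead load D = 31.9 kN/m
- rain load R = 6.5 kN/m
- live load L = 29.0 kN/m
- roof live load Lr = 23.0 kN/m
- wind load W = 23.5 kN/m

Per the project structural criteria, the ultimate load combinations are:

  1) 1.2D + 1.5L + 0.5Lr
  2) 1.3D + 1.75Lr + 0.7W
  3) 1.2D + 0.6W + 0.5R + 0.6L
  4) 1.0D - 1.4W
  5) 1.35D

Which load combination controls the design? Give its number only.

1) 1.2(31.9) + 1.5(29.0) + 0.5(23.0) = 38.3 + 43.5 + 11.5 = 93.3
2) 1.3(31.9) + 1.75(23.0) + 0.7(23.5) = 98.2
3) 1.2(31.9) + 0.6(23.5) + 0.5(6.5) + 0.6(29.0) = 73.0
4) 1.0(31.9) - 1.4(23.5) = 31.9 - 32.9 = -1.0
5) 1.35(31.9) = 43.1
The largest value is 98.2 kN/m from combination 2.

Combination 2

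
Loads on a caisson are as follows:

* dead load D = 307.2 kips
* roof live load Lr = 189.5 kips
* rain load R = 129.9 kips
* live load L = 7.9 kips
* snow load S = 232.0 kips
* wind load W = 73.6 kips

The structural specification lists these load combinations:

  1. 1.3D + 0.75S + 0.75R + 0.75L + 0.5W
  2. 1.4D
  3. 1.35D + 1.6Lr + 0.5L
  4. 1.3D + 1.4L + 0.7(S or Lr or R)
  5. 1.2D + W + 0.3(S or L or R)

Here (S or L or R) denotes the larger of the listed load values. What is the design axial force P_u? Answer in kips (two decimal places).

(S or Lr or R) → S = 232.0 kips; (S or L or R) → S = 232.0 kips.
1. 1.3(307.2) + 0.75(232.0) + 0.75(129.9) + 0.75(7.9) + 0.5(73.6) = 713.51
2. 1.4(307.2) = 430.08
3. 1.35(307.2) + 1.6(189.5) + 0.5(7.9) = 414.72 + 303.20 + 3.95 = 721.87
4. 1.3(307.2) + 1.4(7.9) + 0.7(232.0) = 399.36 + 11.06 + 162.40 = 572.82
5. 1.2(307.2) + 1.0(73.6) + 0.3(232.0) = 368.64 + 73.60 + 69.60 = 511.84
The controlling combination is 3, giving 721.87 kips.

721.87 kips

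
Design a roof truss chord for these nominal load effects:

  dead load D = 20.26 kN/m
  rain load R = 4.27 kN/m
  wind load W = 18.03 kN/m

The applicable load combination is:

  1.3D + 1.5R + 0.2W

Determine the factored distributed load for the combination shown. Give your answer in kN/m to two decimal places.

1.3(20.26) + 1.5(4.27) + 0.2(18.03) = 36.35
w_u = 36.35 kN/m.

36.35 kN/m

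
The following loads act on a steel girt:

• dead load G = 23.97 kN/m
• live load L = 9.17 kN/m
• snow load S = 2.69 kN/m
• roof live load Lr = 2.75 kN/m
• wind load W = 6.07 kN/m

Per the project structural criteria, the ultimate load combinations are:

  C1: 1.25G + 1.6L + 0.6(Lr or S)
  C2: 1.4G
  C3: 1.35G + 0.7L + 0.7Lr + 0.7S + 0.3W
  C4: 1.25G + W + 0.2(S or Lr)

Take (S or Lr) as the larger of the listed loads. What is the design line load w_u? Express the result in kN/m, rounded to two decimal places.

(Lr or S) → Lr = 2.75 kN/m; (S or Lr) → Lr = 2.75 kN/m.
C1: 1.25(23.97) + 1.6(9.17) + 0.6(2.75) = 29.96 + 14.67 + 1.65 = 46.28
C2: 1.4(23.97) = 33.56
C3: 1.35(23.97) + 0.7(9.17) + 0.7(2.75) + 0.7(2.69) + 0.3(6.07) = 32.36 + 6.42 + 1.93 + 1.88 + 1.82 = 44.41
C4: 1.25(23.97) + 1.0(6.07) + 0.2(2.75) = 29.96 + 6.07 + 0.55 = 36.58
Maximum is from combination 1.

46.28 kN/m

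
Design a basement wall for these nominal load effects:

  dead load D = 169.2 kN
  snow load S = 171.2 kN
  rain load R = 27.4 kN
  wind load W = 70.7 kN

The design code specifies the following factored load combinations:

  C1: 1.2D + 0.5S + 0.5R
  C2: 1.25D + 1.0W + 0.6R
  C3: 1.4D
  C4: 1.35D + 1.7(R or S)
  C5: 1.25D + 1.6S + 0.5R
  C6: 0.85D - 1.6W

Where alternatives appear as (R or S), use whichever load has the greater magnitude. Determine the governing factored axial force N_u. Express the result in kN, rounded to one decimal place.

(R or S) → S = 171.2 kN.
C1: 1.2(169.2) + 0.5(171.2) + 0.5(27.4) = 203.0 + 85.6 + 13.7 = 302.3
C2: 1.25(169.2) + 1.0(70.7) + 0.6(27.4) = 211.5 + 70.7 + 16.4 = 298.6
C3: 1.4(169.2) = 236.9
C4: 1.35(169.2) + 1.7(171.2) = 519.5
C5: 1.25(169.2) + 1.6(171.2) + 0.5(27.4) = 211.5 + 273.9 + 13.7 = 499.1
C6: 0.85(169.2) - 1.6(70.7) = 143.8 - 113.1 = 30.7
Maximum is from combination 4.

519.5 kN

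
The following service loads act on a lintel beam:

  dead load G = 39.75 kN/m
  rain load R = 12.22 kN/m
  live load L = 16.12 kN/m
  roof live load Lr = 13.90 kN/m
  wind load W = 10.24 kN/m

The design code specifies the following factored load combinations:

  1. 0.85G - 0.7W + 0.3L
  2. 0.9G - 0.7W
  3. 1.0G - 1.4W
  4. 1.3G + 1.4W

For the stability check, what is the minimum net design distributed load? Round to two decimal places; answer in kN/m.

25.41 kN/m

1. 0.85(39.75) - 0.7(10.24) + 0.3(16.12) = 33.79 - 7.17 + 4.84 = 31.46
2. 0.9(39.75) - 0.7(10.24) = 35.78 - 7.17 = 28.61
3. 1.0(39.75) - 1.4(10.24) = 39.75 - 14.34 = 25.41
4. 1.3(39.75) + 1.4(10.24) = 66.01
Combination 3 gives the minimum: 25.41 kN/m.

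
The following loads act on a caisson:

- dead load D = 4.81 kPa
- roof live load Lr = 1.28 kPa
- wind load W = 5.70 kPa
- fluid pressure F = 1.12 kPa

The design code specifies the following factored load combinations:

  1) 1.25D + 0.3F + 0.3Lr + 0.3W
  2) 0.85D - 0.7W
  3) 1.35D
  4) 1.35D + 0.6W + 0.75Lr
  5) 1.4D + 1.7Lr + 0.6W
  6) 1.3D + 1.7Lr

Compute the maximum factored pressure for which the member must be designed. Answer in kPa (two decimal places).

1) 1.25(4.81) + 0.3(1.12) + 0.3(1.28) + 0.3(5.70) = 6.01 + 0.34 + 0.38 + 1.71 = 8.44
2) 0.85(4.81) - 0.7(5.70) = 4.09 - 3.99 = 0.10
3) 1.35(4.81) = 6.49
4) 1.35(4.81) + 0.6(5.70) + 0.75(1.28) = 6.49 + 3.42 + 0.96 = 10.87
5) 1.4(4.81) + 1.7(1.28) + 0.6(5.70) = 6.73 + 2.18 + 3.42 = 12.33
6) 1.3(4.81) + 1.7(1.28) = 6.25 + 2.18 = 8.43
Combination 5 governs: p_u = 12.33 kPa.

12.33 kPa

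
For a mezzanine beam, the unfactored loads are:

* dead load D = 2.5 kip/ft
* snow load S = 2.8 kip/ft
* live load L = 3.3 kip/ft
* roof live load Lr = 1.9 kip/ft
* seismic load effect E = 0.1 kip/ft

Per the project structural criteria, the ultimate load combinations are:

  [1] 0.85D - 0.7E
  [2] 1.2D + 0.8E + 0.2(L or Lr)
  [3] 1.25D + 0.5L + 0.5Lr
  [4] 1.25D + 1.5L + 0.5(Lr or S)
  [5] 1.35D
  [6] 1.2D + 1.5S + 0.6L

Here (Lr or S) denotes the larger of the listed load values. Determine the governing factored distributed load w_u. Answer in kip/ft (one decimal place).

9.5 kip/ft

(L or Lr) → L = 3.3 kip/ft; (Lr or S) → S = 2.8 kip/ft.
[1] 0.85(2.5) - 0.7(0.1) = 2.1
[2] 1.2(2.5) + 0.8(0.1) + 0.2(3.3) = 3.7
[3] 1.25(2.5) + 0.5(3.3) + 0.5(1.9) = 5.7
[4] 1.25(2.5) + 1.5(3.3) + 0.5(2.8) = 3.1 + 5.0 + 1.4 = 9.5
[5] 1.35(2.5) = 3.4
[6] 1.2(2.5) + 1.5(2.8) + 0.6(3.3) = 3.0 + 4.2 + 2.0 = 9.2
Combination 4 governs: w_u = 9.5 kip/ft.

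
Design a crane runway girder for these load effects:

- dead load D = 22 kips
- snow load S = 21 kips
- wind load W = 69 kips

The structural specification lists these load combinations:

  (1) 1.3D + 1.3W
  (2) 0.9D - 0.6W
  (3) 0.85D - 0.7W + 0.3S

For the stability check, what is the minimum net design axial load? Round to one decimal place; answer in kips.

(1) 1.3(22) + 1.3(69) = 28.6 + 89.7 = 118.3
(2) 0.9(22) - 0.6(69) = 19.8 - 41.4 = -21.6
(3) 0.85(22) - 0.7(69) + 0.3(21) = 18.7 - 48.3 + 6.3 = -23.3
Combination 3 gives the minimum: -23.3 kips.

-23.3 kips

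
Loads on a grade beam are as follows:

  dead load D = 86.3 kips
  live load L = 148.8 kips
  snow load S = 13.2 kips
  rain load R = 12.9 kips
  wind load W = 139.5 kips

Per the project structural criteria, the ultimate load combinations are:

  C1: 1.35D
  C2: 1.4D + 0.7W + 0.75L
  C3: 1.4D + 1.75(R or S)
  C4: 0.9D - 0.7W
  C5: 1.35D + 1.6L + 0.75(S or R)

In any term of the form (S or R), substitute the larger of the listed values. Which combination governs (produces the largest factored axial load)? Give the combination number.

Combination 5

(R or S) → S = 13.2 kips; (S or R) → S = 13.2 kips.
C1: 1.35(86.3) = 116.5
C2: 1.4(86.3) + 0.7(139.5) + 0.75(148.8) = 120.8 + 97.7 + 111.6 = 330.1
C3: 1.4(86.3) + 1.75(13.2) = 120.8 + 23.1 = 143.9
C4: 0.9(86.3) - 0.7(139.5) = 77.7 - 97.7 = -20.0
C5: 1.35(86.3) + 1.6(148.8) + 0.75(13.2) = 116.5 + 238.1 + 9.9 = 364.5
The largest value is 364.5 kips from combination 5.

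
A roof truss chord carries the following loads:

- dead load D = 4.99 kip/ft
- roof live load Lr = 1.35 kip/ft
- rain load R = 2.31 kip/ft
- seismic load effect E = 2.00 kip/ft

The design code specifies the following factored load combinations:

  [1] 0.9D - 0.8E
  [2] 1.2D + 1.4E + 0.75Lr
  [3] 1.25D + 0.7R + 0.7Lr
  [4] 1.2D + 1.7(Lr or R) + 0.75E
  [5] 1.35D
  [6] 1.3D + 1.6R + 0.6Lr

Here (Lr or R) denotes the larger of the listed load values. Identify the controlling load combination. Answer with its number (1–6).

Combination 4

(Lr or R) → R = 2.31 kip/ft.
[1] 0.9(4.99) - 0.8(2.00) = 4.49 - 1.60 = 2.89
[2] 1.2(4.99) + 1.4(2.00) + 0.75(1.35) = 5.99 + 2.80 + 1.01 = 9.80
[3] 1.25(4.99) + 0.7(2.31) + 0.7(1.35) = 8.80
[4] 1.2(4.99) + 1.7(2.31) + 0.75(2.00) = 5.99 + 3.93 + 1.50 = 11.42
[5] 1.35(4.99) = 6.74
[6] 1.3(4.99) + 1.6(2.31) + 0.6(1.35) = 10.99
The largest value is 11.42 kip/ft from combination 4.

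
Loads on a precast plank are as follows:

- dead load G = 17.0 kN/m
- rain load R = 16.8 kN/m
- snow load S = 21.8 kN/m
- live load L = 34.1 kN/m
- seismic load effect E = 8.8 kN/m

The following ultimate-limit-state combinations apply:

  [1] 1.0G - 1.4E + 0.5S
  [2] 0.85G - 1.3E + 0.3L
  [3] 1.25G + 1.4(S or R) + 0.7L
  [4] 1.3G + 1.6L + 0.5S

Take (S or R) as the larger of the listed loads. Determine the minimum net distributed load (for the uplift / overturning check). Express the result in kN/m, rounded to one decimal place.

13.2 kN/m

(S or R) → S = 21.8 kN/m.
[1] 1.0(17.0) - 1.4(8.8) + 0.5(21.8) = 17.0 - 12.3 + 10.9 = 15.6
[2] 0.85(17.0) - 1.3(8.8) + 0.3(34.1) = 13.2
[3] 1.25(17.0) + 1.4(21.8) + 0.7(34.1) = 75.6
[4] 1.3(17.0) + 1.6(34.1) + 0.5(21.8) = 22.1 + 54.6 + 10.9 = 87.6
Combination 2 gives the minimum: 13.2 kN/m.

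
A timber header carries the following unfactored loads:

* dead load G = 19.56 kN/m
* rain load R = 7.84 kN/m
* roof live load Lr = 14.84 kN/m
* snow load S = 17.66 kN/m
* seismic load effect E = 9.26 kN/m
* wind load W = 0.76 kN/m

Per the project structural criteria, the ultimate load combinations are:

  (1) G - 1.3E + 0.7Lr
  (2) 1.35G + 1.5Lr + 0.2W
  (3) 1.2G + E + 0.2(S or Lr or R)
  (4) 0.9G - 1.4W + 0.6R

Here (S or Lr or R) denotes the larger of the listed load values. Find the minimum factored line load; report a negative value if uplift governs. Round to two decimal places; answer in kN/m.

17.91 kN/m

(S or Lr or R) → S = 17.66 kN/m.
(1) 1.0(19.56) - 1.3(9.26) + 0.7(14.84) = 17.91
(2) 1.35(19.56) + 1.5(14.84) + 0.2(0.76) = 48.82
(3) 1.2(19.56) + 1.0(9.26) + 0.2(17.66) = 36.26
(4) 0.9(19.56) - 1.4(0.76) + 0.6(7.84) = 21.24
Combination 1 gives the minimum: 17.91 kN/m.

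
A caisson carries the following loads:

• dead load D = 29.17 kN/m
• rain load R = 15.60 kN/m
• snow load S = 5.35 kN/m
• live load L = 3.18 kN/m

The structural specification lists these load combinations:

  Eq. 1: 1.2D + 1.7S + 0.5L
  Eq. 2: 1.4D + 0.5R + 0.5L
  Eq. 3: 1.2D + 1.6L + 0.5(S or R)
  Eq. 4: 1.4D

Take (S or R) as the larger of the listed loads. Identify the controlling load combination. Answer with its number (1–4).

Combination 2

(S or R) → R = 15.60 kN/m.
Eq. 1: 1.2(29.17) + 1.7(5.35) + 0.5(3.18) = 35.00 + 9.10 + 1.59 = 45.69
Eq. 2: 1.4(29.17) + 0.5(15.60) + 0.5(3.18) = 40.84 + 7.80 + 1.59 = 50.23
Eq. 3: 1.2(29.17) + 1.6(3.18) + 0.5(15.60) = 35.00 + 5.09 + 7.80 = 47.89
Eq. 4: 1.4(29.17) = 40.84
The largest value is 50.23 kN/m from combination 2.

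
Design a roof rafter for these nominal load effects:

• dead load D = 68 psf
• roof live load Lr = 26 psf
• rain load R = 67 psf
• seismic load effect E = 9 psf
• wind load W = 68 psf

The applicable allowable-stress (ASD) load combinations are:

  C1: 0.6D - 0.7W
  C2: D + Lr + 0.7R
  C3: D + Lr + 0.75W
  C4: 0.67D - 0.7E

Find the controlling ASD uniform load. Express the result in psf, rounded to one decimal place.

C1: 0.6(68) - 0.7(68) = 40.8 - 47.6 = -6.8
C2: 1.0(68) + 1.0(26) + 0.7(67) = 68.0 + 26.0 + 46.9 = 140.9
C3: 1.0(68) + 1.0(26) + 0.75(68) = 68.0 + 26.0 + 51.0 = 145.0
C4: 0.67(68) - 0.7(9) = 45.6 - 6.3 = 39.3
Combination 3 governs: q = 145.0 psf.

145.0 psf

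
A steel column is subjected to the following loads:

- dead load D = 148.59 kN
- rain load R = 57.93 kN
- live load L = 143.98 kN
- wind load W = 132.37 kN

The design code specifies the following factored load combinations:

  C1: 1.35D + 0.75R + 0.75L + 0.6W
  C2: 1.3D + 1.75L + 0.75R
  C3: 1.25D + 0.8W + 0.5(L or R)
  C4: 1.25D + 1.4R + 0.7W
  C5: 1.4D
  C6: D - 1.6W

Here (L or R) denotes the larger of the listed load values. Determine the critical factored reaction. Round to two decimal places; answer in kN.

(L or R) → L = 143.98 kN.
C1: 1.35(148.59) + 0.75(57.93) + 0.75(143.98) + 0.6(132.37) = 431.45
C2: 1.3(148.59) + 1.75(143.98) + 0.75(57.93) = 488.58
C3: 1.25(148.59) + 0.8(132.37) + 0.5(143.98) = 363.62
C4: 1.25(148.59) + 1.4(57.93) + 0.7(132.37) = 359.50
C5: 1.4(148.59) = 208.03
C6: 1.0(148.59) - 1.6(132.37) = -63.20
Maximum is from combination 2.

488.58 kN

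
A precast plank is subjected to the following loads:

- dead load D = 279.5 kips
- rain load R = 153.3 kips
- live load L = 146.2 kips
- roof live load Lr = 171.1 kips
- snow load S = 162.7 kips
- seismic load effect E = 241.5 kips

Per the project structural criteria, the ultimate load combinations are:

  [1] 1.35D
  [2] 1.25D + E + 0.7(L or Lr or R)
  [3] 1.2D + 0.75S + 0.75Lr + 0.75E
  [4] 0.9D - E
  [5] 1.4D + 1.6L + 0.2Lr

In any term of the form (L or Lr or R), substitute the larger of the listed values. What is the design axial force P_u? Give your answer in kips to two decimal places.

(L or Lr or R) → Lr = 171.1 kips.
[1] 1.35(279.5) = 377.33
[2] 1.25(279.5) + 1.0(241.5) + 0.7(171.1) = 349.38 + 241.50 + 119.77 = 710.65
[3] 1.2(279.5) + 0.75(162.7) + 0.75(171.1) + 0.75(241.5) = 766.88
[4] 0.9(279.5) - 1.0(241.5) = 251.55 - 241.50 = 10.05
[5] 1.4(279.5) + 1.6(146.2) + 0.2(171.1) = 391.30 + 233.92 + 34.22 = 659.44
Combination 3 governs: P_u = 766.88 kips.

766.88 kips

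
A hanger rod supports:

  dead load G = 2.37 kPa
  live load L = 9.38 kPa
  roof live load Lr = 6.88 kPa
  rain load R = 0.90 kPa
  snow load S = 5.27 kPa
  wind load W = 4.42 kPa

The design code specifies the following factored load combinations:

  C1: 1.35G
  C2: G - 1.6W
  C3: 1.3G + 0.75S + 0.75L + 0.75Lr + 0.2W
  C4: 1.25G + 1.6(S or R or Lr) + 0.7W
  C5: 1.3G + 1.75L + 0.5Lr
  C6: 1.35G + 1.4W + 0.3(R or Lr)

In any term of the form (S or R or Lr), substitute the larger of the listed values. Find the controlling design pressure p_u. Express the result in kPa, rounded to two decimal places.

22.94 kPa

(S or R or Lr) → Lr = 6.88 kPa; (R or Lr) → Lr = 6.88 kPa.
C1: 1.35(2.37) = 3.20
C2: 1.0(2.37) - 1.6(4.42) = -4.70
C3: 1.3(2.37) + 0.75(5.27) + 0.75(9.38) + 0.75(6.88) + 0.2(4.42) = 20.11
C4: 1.25(2.37) + 1.6(6.88) + 0.7(4.42) = 17.06
C5: 1.3(2.37) + 1.75(9.38) + 0.5(6.88) = 22.94
C6: 1.35(2.37) + 1.4(4.42) + 0.3(6.88) = 11.45
Maximum is from combination 5.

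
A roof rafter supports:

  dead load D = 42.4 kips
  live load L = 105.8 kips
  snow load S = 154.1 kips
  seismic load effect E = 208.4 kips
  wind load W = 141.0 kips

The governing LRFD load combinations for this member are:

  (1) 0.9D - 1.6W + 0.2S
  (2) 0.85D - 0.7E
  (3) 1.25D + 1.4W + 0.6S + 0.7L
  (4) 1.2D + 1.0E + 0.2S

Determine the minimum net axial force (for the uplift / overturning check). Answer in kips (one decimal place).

-156.6 kips

(1) 0.9(42.4) - 1.6(141.0) + 0.2(154.1) = -156.6
(2) 0.85(42.4) - 0.7(208.4) = -109.8
(3) 1.25(42.4) + 1.4(141.0) + 0.6(154.1) + 0.7(105.8) = 416.9
(4) 1.2(42.4) + 1.0(208.4) + 0.2(154.1) = 290.1
Combination 1 gives the minimum: -156.6 kips.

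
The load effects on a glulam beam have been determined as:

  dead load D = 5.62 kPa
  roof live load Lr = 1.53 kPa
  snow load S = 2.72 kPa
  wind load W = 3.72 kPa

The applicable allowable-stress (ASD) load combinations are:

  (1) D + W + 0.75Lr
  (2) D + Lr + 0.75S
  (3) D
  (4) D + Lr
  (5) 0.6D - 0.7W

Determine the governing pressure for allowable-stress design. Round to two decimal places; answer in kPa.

10.49 kPa

(1) 1.0(5.62) + 1.0(3.72) + 0.75(1.53) = 5.62 + 3.72 + 1.15 = 10.49
(2) 1.0(5.62) + 1.0(1.53) + 0.75(2.72) = 5.62 + 1.53 + 2.04 = 9.19
(3) 1.0(5.62) = 5.62
(4) 1.0(5.62) + 1.0(1.53) = 5.62 + 1.53 = 7.15
(5) 0.6(5.62) - 0.7(3.72) = 3.37 - 2.60 = 0.77
The controlling combination is 1, giving 10.49 kPa.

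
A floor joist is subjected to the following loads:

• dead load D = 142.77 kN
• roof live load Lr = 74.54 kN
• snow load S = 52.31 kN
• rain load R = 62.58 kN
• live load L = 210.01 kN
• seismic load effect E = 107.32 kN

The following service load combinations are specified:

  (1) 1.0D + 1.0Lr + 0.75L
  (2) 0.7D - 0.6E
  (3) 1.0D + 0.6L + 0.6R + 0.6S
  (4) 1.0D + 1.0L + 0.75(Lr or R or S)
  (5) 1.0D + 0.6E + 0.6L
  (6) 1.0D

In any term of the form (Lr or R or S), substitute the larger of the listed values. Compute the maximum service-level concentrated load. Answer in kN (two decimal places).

(Lr or R or S) → Lr = 74.54 kN.
(1) 1.0(142.77) + 1.0(74.54) + 0.75(210.01) = 142.77 + 74.54 + 157.51 = 374.82
(2) 0.7(142.77) - 0.6(107.32) = 99.94 - 64.39 = 35.55
(3) 1.0(142.77) + 0.6(210.01) + 0.6(62.58) + 0.6(52.31) = 337.71
(4) 1.0(142.77) + 1.0(210.01) + 0.75(74.54) = 142.77 + 210.01 + 55.91 = 408.69
(5) 1.0(142.77) + 0.6(107.32) + 0.6(210.01) = 142.77 + 64.39 + 126.01 = 333.17
(6) 1.0(142.77) = 142.77
Maximum is from combination 4.

408.69 kN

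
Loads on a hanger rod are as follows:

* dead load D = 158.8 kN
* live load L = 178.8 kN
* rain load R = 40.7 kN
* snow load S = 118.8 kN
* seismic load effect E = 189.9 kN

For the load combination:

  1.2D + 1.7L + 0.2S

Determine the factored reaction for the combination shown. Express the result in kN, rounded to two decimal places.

1.2(158.8) + 1.7(178.8) + 0.2(118.8) = 518.28
V_u = 518.28 kN.

518.28 kN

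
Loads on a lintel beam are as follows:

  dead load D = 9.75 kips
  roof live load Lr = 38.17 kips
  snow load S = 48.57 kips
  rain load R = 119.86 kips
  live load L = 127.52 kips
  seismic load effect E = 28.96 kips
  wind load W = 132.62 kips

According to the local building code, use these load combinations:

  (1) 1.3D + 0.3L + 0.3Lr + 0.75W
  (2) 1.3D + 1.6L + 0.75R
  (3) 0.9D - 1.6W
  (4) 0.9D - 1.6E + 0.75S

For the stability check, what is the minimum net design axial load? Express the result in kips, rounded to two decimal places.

(1) 1.3(9.75) + 0.3(127.52) + 0.3(38.17) + 0.75(132.62) = 161.85
(2) 1.3(9.75) + 1.6(127.52) + 0.75(119.86) = 306.60
(3) 0.9(9.75) - 1.6(132.62) = -203.42
(4) 0.9(9.75) - 1.6(28.96) + 0.75(48.57) = -1.13
Combination 3 gives the minimum: -203.42 kips.

-203.42 kips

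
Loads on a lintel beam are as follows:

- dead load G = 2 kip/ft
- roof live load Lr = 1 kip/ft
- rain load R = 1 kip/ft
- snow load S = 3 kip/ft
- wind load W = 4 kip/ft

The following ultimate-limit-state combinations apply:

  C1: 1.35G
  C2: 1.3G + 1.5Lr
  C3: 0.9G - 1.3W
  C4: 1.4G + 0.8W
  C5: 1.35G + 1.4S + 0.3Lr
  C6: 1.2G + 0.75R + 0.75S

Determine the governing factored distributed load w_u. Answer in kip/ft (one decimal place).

C1: 1.35(2) = 2.7
C2: 1.3(2) + 1.5(1) = 2.6 + 1.5 = 4.1
C3: 0.9(2) - 1.3(4) = 1.8 - 5.2 = -3.4
C4: 1.4(2) + 0.8(4) = 2.8 + 3.2 = 6.0
C5: 1.35(2) + 1.4(3) + 0.3(1) = 2.7 + 4.2 + 0.3 = 7.2
C6: 1.2(2) + 0.75(1) + 0.75(3) = 5.4
Combination 5 governs: w_u = 7.2 kip/ft.

7.2 kip/ft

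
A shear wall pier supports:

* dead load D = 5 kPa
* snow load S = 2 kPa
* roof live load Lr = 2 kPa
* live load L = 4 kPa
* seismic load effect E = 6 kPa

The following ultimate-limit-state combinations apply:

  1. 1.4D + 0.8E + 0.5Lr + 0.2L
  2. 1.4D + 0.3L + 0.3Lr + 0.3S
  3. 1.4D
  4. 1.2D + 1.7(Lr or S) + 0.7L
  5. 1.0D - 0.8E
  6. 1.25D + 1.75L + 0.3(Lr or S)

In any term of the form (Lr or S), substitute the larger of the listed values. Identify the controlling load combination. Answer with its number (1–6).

(Lr or S) → Lr = 2 kPa.
1. 1.4(5) + 0.8(6) + 0.5(2) + 0.2(4) = 7.00 + 4.80 + 1.00 + 0.80 = 13.60
2. 1.4(5) + 0.3(4) + 0.3(2) + 0.3(2) = 7.00 + 1.20 + 0.60 + 0.60 = 9.40
3. 1.4(5) = 7.00
4. 1.2(5) + 1.7(2) + 0.7(4) = 6.00 + 3.40 + 2.80 = 12.20
5. 1.0(5) - 0.8(6) = 5.00 - 4.80 = 0.20
6. 1.25(5) + 1.75(4) + 0.3(2) = 6.25 + 7.00 + 0.60 = 13.85
The largest value is 13.85 kPa from combination 6.

Combination 6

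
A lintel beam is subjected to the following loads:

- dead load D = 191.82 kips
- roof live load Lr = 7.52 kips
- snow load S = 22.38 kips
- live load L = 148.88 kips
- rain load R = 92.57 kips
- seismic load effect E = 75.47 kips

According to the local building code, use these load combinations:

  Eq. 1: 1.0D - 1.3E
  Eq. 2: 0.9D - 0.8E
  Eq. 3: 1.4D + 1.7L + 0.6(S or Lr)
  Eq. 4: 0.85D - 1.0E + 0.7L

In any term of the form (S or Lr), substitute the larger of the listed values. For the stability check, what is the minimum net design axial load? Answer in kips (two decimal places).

(S or Lr) → S = 22.38 kips.
Eq. 1: 1.0(191.82) - 1.3(75.47) = 191.82 - 98.11 = 93.71
Eq. 2: 0.9(191.82) - 0.8(75.47) = 172.64 - 60.38 = 112.26
Eq. 3: 1.4(191.82) + 1.7(148.88) + 0.6(22.38) = 535.07
Eq. 4: 0.85(191.82) - 1.0(75.47) + 0.7(148.88) = 191.79
Combination 1 gives the minimum: 93.71 kips.

93.71 kips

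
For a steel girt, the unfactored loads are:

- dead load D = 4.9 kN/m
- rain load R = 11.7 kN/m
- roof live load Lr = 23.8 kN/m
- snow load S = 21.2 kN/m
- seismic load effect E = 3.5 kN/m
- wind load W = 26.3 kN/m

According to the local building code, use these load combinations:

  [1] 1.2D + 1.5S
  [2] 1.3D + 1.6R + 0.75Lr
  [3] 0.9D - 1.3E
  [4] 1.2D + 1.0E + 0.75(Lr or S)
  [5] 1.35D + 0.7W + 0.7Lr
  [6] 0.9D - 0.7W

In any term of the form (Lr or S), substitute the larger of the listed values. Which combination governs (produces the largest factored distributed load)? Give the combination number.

Combination 2

(Lr or S) → Lr = 23.8 kN/m.
[1] 1.2(4.9) + 1.5(21.2) = 5.9 + 31.8 = 37.7
[2] 1.3(4.9) + 1.6(11.7) + 0.75(23.8) = 42.9
[3] 0.9(4.9) - 1.3(3.5) = -0.1
[4] 1.2(4.9) + 1.0(3.5) + 0.75(23.8) = 27.2
[5] 1.35(4.9) + 0.7(26.3) + 0.7(23.8) = 6.6 + 18.4 + 16.7 = 41.7
[6] 0.9(4.9) - 0.7(26.3) = 4.4 - 18.4 = -14.0
The largest value is 42.9 kN/m from combination 2.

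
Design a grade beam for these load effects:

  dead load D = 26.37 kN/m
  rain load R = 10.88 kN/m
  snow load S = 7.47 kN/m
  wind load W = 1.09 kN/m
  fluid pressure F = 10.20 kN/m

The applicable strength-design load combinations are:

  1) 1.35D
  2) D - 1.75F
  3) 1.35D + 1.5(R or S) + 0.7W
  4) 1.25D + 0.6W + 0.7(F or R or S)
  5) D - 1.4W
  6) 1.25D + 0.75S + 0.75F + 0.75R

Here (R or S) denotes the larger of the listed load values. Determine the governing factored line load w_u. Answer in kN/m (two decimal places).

(R or S) → R = 10.88 kN/m; (F or R or S) → R = 10.88 kN/m.
1) 1.35(26.37) = 35.60
2) 1.0(26.37) - 1.75(10.20) = 26.37 - 17.85 = 8.52
3) 1.35(26.37) + 1.5(10.88) + 0.7(1.09) = 35.60 + 16.32 + 0.76 = 52.68
4) 1.25(26.37) + 0.6(1.09) + 0.7(10.88) = 32.96 + 0.65 + 7.62 = 41.23
5) 1.0(26.37) - 1.4(1.09) = 26.37 - 1.53 = 24.84
6) 1.25(26.37) + 0.75(7.47) + 0.75(10.20) + 0.75(10.88) = 54.38
Combination 6 governs: w_u = 54.38 kN/m.

54.38 kN/m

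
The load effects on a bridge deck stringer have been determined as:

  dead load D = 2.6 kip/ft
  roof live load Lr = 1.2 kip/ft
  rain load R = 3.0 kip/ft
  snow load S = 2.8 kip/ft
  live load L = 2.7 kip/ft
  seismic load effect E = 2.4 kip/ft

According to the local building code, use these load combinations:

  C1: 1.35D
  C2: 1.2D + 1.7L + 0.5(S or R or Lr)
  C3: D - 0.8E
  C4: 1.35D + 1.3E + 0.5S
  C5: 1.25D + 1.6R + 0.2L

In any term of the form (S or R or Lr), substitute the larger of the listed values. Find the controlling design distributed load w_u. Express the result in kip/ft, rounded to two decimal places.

9.21 kip/ft

(S or R or Lr) → R = 3.0 kip/ft.
C1: 1.35(2.6) = 3.51
C2: 1.2(2.6) + 1.7(2.7) + 0.5(3.0) = 3.12 + 4.59 + 1.50 = 9.21
C3: 1.0(2.6) - 0.8(2.4) = 2.60 - 1.92 = 0.68
C4: 1.35(2.6) + 1.3(2.4) + 0.5(2.8) = 3.51 + 3.12 + 1.40 = 8.03
C5: 1.25(2.6) + 1.6(3.0) + 0.2(2.7) = 3.25 + 4.80 + 0.54 = 8.59
Maximum is from combination 2.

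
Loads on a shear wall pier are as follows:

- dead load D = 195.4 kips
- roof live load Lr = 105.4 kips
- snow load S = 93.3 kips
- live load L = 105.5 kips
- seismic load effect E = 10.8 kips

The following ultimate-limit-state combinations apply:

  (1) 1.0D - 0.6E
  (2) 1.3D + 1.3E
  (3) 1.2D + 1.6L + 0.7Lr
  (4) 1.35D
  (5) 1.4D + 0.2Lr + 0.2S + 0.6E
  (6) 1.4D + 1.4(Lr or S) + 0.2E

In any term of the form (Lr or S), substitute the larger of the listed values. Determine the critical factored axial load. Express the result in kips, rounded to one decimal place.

477.1 kips

(Lr or S) → Lr = 105.4 kips.
(1) 1.0(195.4) - 0.6(10.8) = 195.4 - 6.5 = 188.9
(2) 1.3(195.4) + 1.3(10.8) = 268.1
(3) 1.2(195.4) + 1.6(105.5) + 0.7(105.4) = 234.5 + 168.8 + 73.8 = 477.1
(4) 1.35(195.4) = 263.8
(5) 1.4(195.4) + 0.2(105.4) + 0.2(93.3) + 0.6(10.8) = 319.8
(6) 1.4(195.4) + 1.4(105.4) + 0.2(10.8) = 423.3
Combination 3 governs: P_u = 477.1 kips.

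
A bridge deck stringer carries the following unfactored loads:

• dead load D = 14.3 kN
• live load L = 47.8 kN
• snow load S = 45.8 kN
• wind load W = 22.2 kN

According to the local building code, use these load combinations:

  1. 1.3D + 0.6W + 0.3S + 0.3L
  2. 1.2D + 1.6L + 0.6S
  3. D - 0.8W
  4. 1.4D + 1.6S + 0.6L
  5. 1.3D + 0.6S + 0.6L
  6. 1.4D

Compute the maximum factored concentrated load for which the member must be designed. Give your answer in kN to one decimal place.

1. 1.3(14.3) + 0.6(22.2) + 0.3(45.8) + 0.3(47.8) = 60.0
2. 1.2(14.3) + 1.6(47.8) + 0.6(45.8) = 121.1
3. 1.0(14.3) - 0.8(22.2) = 14.3 - 17.8 = -3.5
4. 1.4(14.3) + 1.6(45.8) + 0.6(47.8) = 20.0 + 73.3 + 28.7 = 122.0
5. 1.3(14.3) + 0.6(45.8) + 0.6(47.8) = 18.6 + 27.5 + 28.7 = 74.8
6. 1.4(14.3) = 20.0
Combination 4 governs: P_u = 122.0 kN.

122.0 kN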